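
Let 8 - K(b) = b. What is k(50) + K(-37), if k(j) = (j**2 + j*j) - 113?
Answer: 4932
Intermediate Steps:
k(j) = -113 + 2*j**2 (k(j) = (j**2 + j**2) - 113 = 2*j**2 - 113 = -113 + 2*j**2)
K(b) = 8 - b
k(50) + K(-37) = (-113 + 2*50**2) + (8 - 1*(-37)) = (-113 + 2*2500) + (8 + 37) = (-113 + 5000) + 45 = 4887 + 45 = 4932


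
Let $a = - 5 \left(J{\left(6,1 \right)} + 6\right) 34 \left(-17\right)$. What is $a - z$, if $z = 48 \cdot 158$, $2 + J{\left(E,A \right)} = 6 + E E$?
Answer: $125356$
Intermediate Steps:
$J{\left(E,A \right)} = 4 + E^{2}$ ($J{\left(E,A \right)} = -2 + \left(6 + E E\right) = -2 + \left(6 + E^{2}\right) = 4 + E^{2}$)
$z = 7584$
$a = 132940$ ($a = - 5 \left(\left(4 + 6^{2}\right) + 6\right) 34 \left(-17\right) = - 5 \left(\left(4 + 36\right) + 6\right) 34 \left(-17\right) = - 5 \left(40 + 6\right) 34 \left(-17\right) = \left(-5\right) 46 \cdot 34 \left(-17\right) = \left(-230\right) 34 \left(-17\right) = \left(-7820\right) \left(-17\right) = 132940$)
$a - z = 132940 - 7584 = 125356$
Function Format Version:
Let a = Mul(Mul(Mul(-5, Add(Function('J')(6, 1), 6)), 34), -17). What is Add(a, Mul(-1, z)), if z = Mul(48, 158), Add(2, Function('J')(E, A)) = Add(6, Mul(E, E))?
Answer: 125356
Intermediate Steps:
Function('J')(E, A) = Add(4, Pow(E, 2)) (Function('J')(E, A) = Add(-2, Add(6, Mul(E, E))) = Add(-2, Add(6, Pow(E, 2))) = Add(4, Pow(E, 2)))
z = 7584
a = 132940 (a = Mul(Mul(Mul(-5, Add(Add(4, Pow(6, 2)), 6)), 34), -17) = Mul(Mul(Mul(-5, Add(Add(4, 36), 6)), 34), -17) = Mul(Mul(Mul(-5, Add(40, 6)), 34), -17) = Mul(Mul(Mul(-5, 46), 34), -17) = Mul(Mul(-230, 34), -17) = Mul(-7820, -17) = 132940)
Add(a, Mul(-1, z)) = Add(132940, Mul(-1, 7584)) = Add(132940, -7584) = 125356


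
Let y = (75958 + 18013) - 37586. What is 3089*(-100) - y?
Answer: -365285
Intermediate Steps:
y = 56385 (y = 93971 - 37586 = 56385)
3089*(-100) - y = 3089*(-100) - 1*56385 = -308900 - 56385 = -365285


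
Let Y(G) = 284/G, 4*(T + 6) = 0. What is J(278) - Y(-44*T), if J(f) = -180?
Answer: -11951/66 ≈ -181.08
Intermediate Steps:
T = -6 (T = -6 + (¼)*0 = -6 + 0 = -6)
J(278) - Y(-44*T) = -180 - 284/((-44*(-6))) = -180 - 284/264 = -180 - 1*71/66 = -180 - 71/66 = -11951/66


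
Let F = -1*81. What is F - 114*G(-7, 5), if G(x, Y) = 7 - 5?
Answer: -309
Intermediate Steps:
G(x, Y) = 2
F = -81
F - 114*G(-7, 5) = -81 - 114*2 = -81 - 228 = -309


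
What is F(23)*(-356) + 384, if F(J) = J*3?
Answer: -24180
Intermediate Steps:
F(J) = 3*J
F(23)*(-356) + 384 = (3*23)*(-356) + 384 = 69*(-356) + 384 = -24564 + 384 = -24180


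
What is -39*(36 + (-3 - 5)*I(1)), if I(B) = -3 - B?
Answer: -2652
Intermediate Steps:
-39*(36 + (-3 - 5)*I(1)) = -39*(36 + (-3 - 5)*(-3 - 1*1)) = -39*(36 - 8*(-3 - 1)) = -39*(36 - 8*(-4)) = -39*(36 + 32) = -39*68 = -2652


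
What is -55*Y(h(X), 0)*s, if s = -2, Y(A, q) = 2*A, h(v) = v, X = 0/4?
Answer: 0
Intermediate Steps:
X = 0 (X = 0*(1/4) = 0)
-55*Y(h(X), 0)*s = -55*2*0*(-2) = -0*(-2) = -55*0 = 0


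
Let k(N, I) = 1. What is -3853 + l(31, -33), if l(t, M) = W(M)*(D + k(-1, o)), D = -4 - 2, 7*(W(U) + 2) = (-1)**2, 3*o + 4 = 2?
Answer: -26906/7 ≈ -3843.7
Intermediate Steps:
o = -2/3 (o = -4/3 + (1/3)*2 = -4/3 + 2/3 = -2/3 ≈ -0.66667)
W(U) = -13/7 (W(U) = -2 + (1/7)*(-1)**2 = -2 + (1/7)*1 = -2 + 1/7 = -13/7)
D = -6
l(t, M) = 65/7 (l(t, M) = -13*(-6 + 1)/7 = -13/7*(-5) = 65/7)
-3853 + l(31, -33) = -3853 + 65/7 = -26906/7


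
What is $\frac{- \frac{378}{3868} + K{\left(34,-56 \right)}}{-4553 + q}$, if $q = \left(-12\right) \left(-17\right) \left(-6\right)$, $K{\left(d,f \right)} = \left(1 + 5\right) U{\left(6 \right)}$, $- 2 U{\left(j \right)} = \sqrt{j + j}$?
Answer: $\frac{189}{11172718} + \frac{6 \sqrt{3}}{5777} \approx 0.0018158$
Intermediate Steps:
$U{\left(j \right)} = - \frac{\sqrt{2} \sqrt{j}}{2}$ ($U{\left(j \right)} = - \frac{\sqrt{j + j}}{2} = - \frac{\sqrt{2 j}}{2} = - \frac{\sqrt{2} \sqrt{j}}{2}$)
$K{\left(d,f \right)} = - 6 \sqrt{3}$ ($K{\left(d,f \right)} = \left(1 + 5\right) \left(- \frac{\sqrt{2} \sqrt{6}}{2}\right) = 6 \left(- \sqrt{3}\right) = - 6 \sqrt{3}$)
$q = -1224$ ($q = 204 \left(-6\right) = -1224$)
$\frac{- \frac{378}{3868} + K{\left(34,-56 \right)}}{-4553 + q} = \frac{- \frac{378}{3868} - 6 \sqrt{3}}{-4553 - 1224} = \frac{\left(-378\right) \frac{1}{3868} - 6 \sqrt{3}}{-5777} = \left(- \frac{189}{1934} - 6 \sqrt{3}\right) \left(- \frac{1}{5777}\right) = \frac{189}{11172718} + \frac{6 \sqrt{3}}{5777}$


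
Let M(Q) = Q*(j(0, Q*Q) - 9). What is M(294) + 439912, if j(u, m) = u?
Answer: 437266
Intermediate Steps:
M(Q) = -9*Q (M(Q) = Q*(0 - 9) = Q*(-9) = -9*Q)
M(294) + 439912 = -9*294 + 439912 = -2646 + 439912 = 437266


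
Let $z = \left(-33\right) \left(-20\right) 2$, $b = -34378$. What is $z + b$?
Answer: $-33058$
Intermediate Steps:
$z = 1320$ ($z = 660 \cdot 2 = 1320$)
$z + b = 1320 - 34378 = -33058$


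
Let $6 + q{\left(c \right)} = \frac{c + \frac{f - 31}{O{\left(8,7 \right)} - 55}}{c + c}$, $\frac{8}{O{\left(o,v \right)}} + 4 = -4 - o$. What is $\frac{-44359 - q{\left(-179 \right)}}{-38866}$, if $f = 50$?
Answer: $\frac{1762519421}{1544457108} \approx 1.1412$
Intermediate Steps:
$O{\left(o,v \right)} = \frac{8}{-8 - o}$ ($O{\left(o,v \right)} = \frac{8}{-4 - \left(4 + o\right)} = \frac{8}{-8 - o}$)
$q{\left(c \right)} = -6 + \frac{- \frac{38}{111} + c}{2 c}$ ($q{\left(c \right)} = -6 + \frac{c + \frac{50 - 31}{- \frac{8}{8 + 8} - 55}}{c + c} = -6 + \frac{c + \frac{19}{- \frac{8}{16} - 55}}{2 c} = -6 + \left(c + \frac{19}{\left(-8\right) \frac{1}{16} - 55}\right) \frac{1}{2 c} = -6 + \left(c + \frac{19}{- \frac{1}{2} - 55}\right) \frac{1}{2 c} = -6 + \left(c + \frac{19}{- \frac{111}{2}}\right) \frac{1}{2 c} = -6 + \left(c + 19 \left(- \frac{2}{111}\right)\right) \frac{1}{2 c} = -6 + \left(c - \frac{38}{111}\right) \frac{1}{2 c} = -6 + \left(- \frac{38}{111} + c\right) \frac{1}{2 c} = -6 + \frac{- \frac{38}{111} + c}{2 c}$)
$\frac{-44359 - q{\left(-179 \right)}}{-38866} = \frac{-44359 - \frac{-38 - -218559}{222 \left(-179\right)}}{-38866} = \left(-44359 - \frac{1}{222} \left(- \frac{1}{179}\right) \left(-38 + 218559\right)\right) \left(- \frac{1}{38866}\right) = \left(-44359 - \frac{1}{222} \left(- \frac{1}{179}\right) 218521\right) \left(- \frac{1}{38866}\right) = \left(-44359 - - \frac{218521}{39738}\right) \left(- \frac{1}{38866}\right) = \left(-44359 + \frac{218521}{39738}\right) \left(- \frac{1}{38866}\right) = \left(- \frac{1762519421}{39738}\right) \left(- \frac{1}{38866}\right) = \frac{1762519421}{1544457108}$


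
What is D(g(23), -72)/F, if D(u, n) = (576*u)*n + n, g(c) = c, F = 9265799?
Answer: -953928/9265799 ≈ -0.10295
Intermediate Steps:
D(u, n) = n + 576*n*u (D(u, n) = 576*n*u + n = n + 576*n*u)
D(g(23), -72)/F = -72*(1 + 576*23)/9265799 = -72*(1 + 13248)*(1/9265799) = -72*13249*(1/9265799) = -953928*1/9265799 = -953928/9265799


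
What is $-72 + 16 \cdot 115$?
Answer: $1768$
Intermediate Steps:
$-72 + 16 \cdot 115 = -72 + 1840 = 1768$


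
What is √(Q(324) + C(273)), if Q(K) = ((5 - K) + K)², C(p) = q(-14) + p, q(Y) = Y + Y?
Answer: 3*√30 ≈ 16.432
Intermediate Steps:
q(Y) = 2*Y
C(p) = -28 + p (C(p) = 2*(-14) + p = -28 + p)
Q(K) = 25 (Q(K) = 5² = 25)
√(Q(324) + C(273)) = √(25 + (-28 + 273)) = √(25 + 245) = √270 = 3*√30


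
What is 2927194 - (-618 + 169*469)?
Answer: 2848551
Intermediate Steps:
2927194 - (-618 + 169*469) = 2927194 - (-618 + 79261) = 2927194 - 1*78643 = 2927194 - 78643 = 2848551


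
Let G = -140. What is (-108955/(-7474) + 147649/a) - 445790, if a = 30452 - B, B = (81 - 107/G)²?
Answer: -1551980706910227855/3481578972334 ≈ -4.4577e+5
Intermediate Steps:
B = 131033809/19600 (B = (81 - 107/(-140))² = (81 - 107*(-1/140))² = (81 + 107/140)² = (11447/140)² = 131033809/19600 ≈ 6685.4)
a = 465825391/19600 (a = 30452 - 1*131033809/19600 = 30452 - 131033809/19600 = 465825391/19600 ≈ 23767.)
(-108955/(-7474) + 147649/a) - 445790 = (-108955/(-7474) + 147649/(465825391/19600)) - 445790 = (-108955*(-1/7474) + 147649*(19600/465825391)) - 445790 = (108955/7474 + 2893920400/465825391) - 445790 = 72383166546005/3481578972334 - 445790 = -1551980706910227855/3481578972334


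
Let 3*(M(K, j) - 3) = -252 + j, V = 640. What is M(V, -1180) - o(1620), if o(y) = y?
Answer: -6283/3 ≈ -2094.3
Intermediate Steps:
M(K, j) = -81 + j/3 (M(K, j) = 3 + (-252 + j)/3 = 3 + (-84 + j/3) = -81 + j/3)
M(V, -1180) - o(1620) = (-81 + (⅓)*(-1180)) - 1*1620 = (-81 - 1180/3) - 1620 = -1423/3 - 1620 = -6283/3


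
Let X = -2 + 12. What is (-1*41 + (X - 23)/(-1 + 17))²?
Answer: 447561/256 ≈ 1748.3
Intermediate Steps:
X = 10
(-1*41 + (X - 23)/(-1 + 17))² = (-1*41 + (10 - 23)/(-1 + 17))² = (-41 - 13/16)² = (-669/16)² = 447561/256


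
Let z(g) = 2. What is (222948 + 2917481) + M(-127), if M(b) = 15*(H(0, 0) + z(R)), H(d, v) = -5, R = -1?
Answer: 3140384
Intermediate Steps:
M(b) = -45 (M(b) = 15*(-5 + 2) = 15*(-3) = -45)
(222948 + 2917481) + M(-127) = (222948 + 2917481) - 45 = 3140429 - 45 = 3140384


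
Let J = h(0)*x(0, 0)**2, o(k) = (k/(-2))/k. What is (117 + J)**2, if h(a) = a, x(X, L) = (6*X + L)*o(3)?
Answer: 13689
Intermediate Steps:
o(k) = -1/2 (o(k) = (k*(-1/2))/k = (-k/2)/k = -1/2)
x(X, L) = -3*X - L/2 (x(X, L) = (6*X + L)*(-1/2) = (L + 6*X)*(-1/2) = -3*X - L/2)
J = 0 (J = 0*(-3*0 - 1/2*0)**2 = 0*(0 + 0)**2 = 0*0**2 = 0*0 = 0)
(117 + J)**2 = (117 + 0)**2 = 117**2 = 13689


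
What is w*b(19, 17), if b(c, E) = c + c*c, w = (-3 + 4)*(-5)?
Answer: -1900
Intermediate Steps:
w = -5 (w = 1*(-5) = -5)
b(c, E) = c + c²
w*b(19, 17) = -95*(1 + 19) = -95*20 = -5*380 = -1900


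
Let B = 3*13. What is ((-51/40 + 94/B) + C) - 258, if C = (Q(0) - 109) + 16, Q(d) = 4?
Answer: -539549/1560 ≈ -345.86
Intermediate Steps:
B = 39
C = -89 (C = (4 - 109) + 16 = -105 + 16 = -89)
((-51/40 + 94/B) + C) - 258 = ((-51/40 + 94/39) - 89) - 258 = (1771/1560 - 89) - 258 = -137069/1560 - 258 = -539549/1560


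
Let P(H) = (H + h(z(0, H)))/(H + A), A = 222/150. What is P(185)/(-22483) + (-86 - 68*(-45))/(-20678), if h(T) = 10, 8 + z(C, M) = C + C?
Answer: -7424353187/51604285614 ≈ -0.14387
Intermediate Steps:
z(C, M) = -8 + 2*C (z(C, M) = -8 + (C + C) = -8 + 2*C)
A = 37/25 (A = 222*(1/150) = 37/25 ≈ 1.4800)
P(H) = (10 + H)/(37/25 + H) (P(H) = (H + 10)/(H + 37/25) = (10 + H)/(37/25 + H))
P(185)/(-22483) + (-86 - 68*(-45))/(-20678) = (25*(10 + 185)/(37 + 25*185))/(-22483) + (-86 - 68*(-45))/(-20678) = (25*195/(37 + 4625))*(-1/22483) + (-86 + 3060)*(-1/20678) = (25*195/4662)*(-1/22483) + 2974*(-1/20678) = (25*(1/4662)*195)*(-1/22483) - 1487/10339 = (1625/1554)*(-1/22483) - 1487/10339 = -1625/34938582 - 1487/10339 = -7424353187/51604285614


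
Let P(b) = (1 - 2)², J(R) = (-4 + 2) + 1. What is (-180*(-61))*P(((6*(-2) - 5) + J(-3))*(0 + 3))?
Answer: 10980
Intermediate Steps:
J(R) = -1 (J(R) = -2 + 1 = -1)
P(b) = 1 (P(b) = (-1)² = 1)
(-180*(-61))*P(((6*(-2) - 5) + J(-3))*(0 + 3)) = -180*(-61)*1 = 10980*1 = 10980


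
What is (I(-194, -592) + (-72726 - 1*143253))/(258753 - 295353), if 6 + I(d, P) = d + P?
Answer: 72257/12200 ≈ 5.9227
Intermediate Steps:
I(d, P) = -6 + P + d (I(d, P) = -6 + (d + P) = -6 + (P + d) = -6 + P + d)
(I(-194, -592) + (-72726 - 1*143253))/(258753 - 295353) = ((-6 - 592 - 194) + (-72726 - 1*143253))/(258753 - 295353) = (-792 + (-72726 - 143253))/(-36600) = (-792 - 215979)*(-1/36600) = -216771*(-1/36600) = 72257/12200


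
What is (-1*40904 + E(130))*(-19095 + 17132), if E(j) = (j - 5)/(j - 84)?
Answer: 3693304017/46 ≈ 8.0289e+7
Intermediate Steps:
E(j) = (-5 + j)/(-84 + j)
(-1*40904 + E(130))*(-19095 + 17132) = (-1*40904 + (-5 + 130)/(-84 + 130))*(-19095 + 17132) = (-40904 + 125/46)*(-1963) = -1881459/46*(-1963) = 3693304017/46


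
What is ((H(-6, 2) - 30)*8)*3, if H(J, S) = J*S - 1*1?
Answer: -1032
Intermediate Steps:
H(J, S) = -1 + J*S (H(J, S) = J*S - 1 = -1 + J*S)
((H(-6, 2) - 30)*8)*3 = (((-1 - 6*2) - 30)*8)*3 = (((-1 - 12) - 30)*8)*3 = ((-13 - 30)*8)*3 = -43*8*3 = -344*3 = -1032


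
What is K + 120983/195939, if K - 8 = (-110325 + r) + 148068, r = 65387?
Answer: 20208877565/195939 ≈ 1.0314e+5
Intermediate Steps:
K = 103138 (K = 8 + ((-110325 + 65387) + 148068) = 8 + (-44938 + 148068) = 8 + 103130 = 103138)
K + 120983/195939 = 103138 + 120983/195939 = 20208877565/195939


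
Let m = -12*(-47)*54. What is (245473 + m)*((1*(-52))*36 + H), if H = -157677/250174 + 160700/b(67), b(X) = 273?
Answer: -24197043939588685/68297502 ≈ -3.5429e+8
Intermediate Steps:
m = 30456 (m = 564*54 = 30456)
H = 40159915979/68297502 (H = -157677/250174 + 160700/273 = 40159915979/68297502 ≈ 588.01)
(245473 + m)*((1*(-52))*36 + H) = (245473 + 30456)*((1*(-52))*36 + 40159915979/68297502) = 275929*(-52*36 + 40159915979/68297502) = 275929*(-1872 + 40159915979/68297502) = 275929*(-87693007765/68297502) = -24197043939588685/68297502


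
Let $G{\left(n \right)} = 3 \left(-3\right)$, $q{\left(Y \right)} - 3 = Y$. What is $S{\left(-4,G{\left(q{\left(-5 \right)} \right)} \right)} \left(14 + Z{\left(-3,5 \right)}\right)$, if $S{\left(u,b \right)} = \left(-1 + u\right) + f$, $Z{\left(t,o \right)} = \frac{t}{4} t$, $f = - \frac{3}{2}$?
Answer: $- \frac{845}{8} \approx -105.63$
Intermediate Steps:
$f = - \frac{3}{2}$ ($f = \left(-3\right) \frac{1}{2} = - \frac{3}{2} \approx -1.5$)
$q{\left(Y \right)} = 3 + Y$
$Z{\left(t,o \right)} = \frac{t^{2}}{4}$ ($Z{\left(t,o \right)} = t \frac{1}{4} t = \frac{t}{4} t = \frac{t^{2}}{4}$)
$G{\left(n \right)} = -9$
$S{\left(u,b \right)} = - \frac{5}{2} + u$ ($S{\left(u,b \right)} = \left(-1 + u\right) - \frac{3}{2} = - \frac{5}{2} + u$)
$S{\left(-4,G{\left(q{\left(-5 \right)} \right)} \right)} \left(14 + Z{\left(-3,5 \right)}\right) = \left(- \frac{5}{2} - 4\right) \left(14 + \frac{\left(-3\right)^{2}}{4}\right) = - \frac{13 \left(14 + \frac{1}{4} \cdot 9\right)}{2} = - \frac{13 \left(14 + \frac{9}{4}\right)}{2} = \left(- \frac{13}{2}\right) \frac{65}{4} = - \frac{845}{8}$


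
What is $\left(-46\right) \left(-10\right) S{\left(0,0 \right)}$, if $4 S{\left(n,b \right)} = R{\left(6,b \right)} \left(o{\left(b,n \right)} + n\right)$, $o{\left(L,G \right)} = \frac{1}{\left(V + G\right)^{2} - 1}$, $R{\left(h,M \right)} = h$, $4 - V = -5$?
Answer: $\frac{69}{8} \approx 8.625$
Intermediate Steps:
$V = 9$ ($V = 4 - -5 = 4 + 5 = 9$)
$o{\left(L,G \right)} = \frac{1}{-1 + \left(9 + G\right)^{2}}$ ($o{\left(L,G \right)} = \frac{1}{\left(9 + G\right)^{2} - 1} = \frac{1}{-1 + \left(9 + G\right)^{2}}$)
$S{\left(n,b \right)} = \frac{3 n}{2} + \frac{3}{2 \left(-1 + \left(9 + n\right)^{2}\right)}$ ($S{\left(n,b \right)} = \frac{6 \left(\frac{1}{-1 + \left(9 + n\right)^{2}} + n\right)}{4} = \frac{6 \left(n + \frac{1}{-1 + \left(9 + n\right)^{2}}\right)}{4} = \frac{6 n + \frac{6}{-1 + \left(9 + n\right)^{2}}}{4} = \frac{3 n}{2} + \frac{3}{2 \left(-1 + \left(9 + n\right)^{2}\right)}$)
$\left(-46\right) \left(-10\right) S{\left(0,0 \right)} = \left(-46\right) \left(-10\right) \frac{3 \left(1 + 0 \left(-1 + \left(9 + 0\right)^{2}\right)\right)}{2 \left(-1 + \left(9 + 0\right)^{2}\right)} = 460 \frac{3 \left(1 + 0 \left(-1 + 9^{2}\right)\right)}{2 \left(-1 + 9^{2}\right)} = 460 \frac{3 \left(1 + 0 \left(-1 + 81\right)\right)}{2 \left(-1 + 81\right)} = 460 \frac{3 \left(1 + 0 \cdot 80\right)}{2 \cdot 80} = 460 \cdot \frac{3}{2} \cdot \frac{1}{80} \left(1 + 0\right) = 460 \cdot \frac{3}{2} \cdot \frac{1}{80} \cdot 1 = 460 \cdot \frac{3}{160} = \frac{69}{8}$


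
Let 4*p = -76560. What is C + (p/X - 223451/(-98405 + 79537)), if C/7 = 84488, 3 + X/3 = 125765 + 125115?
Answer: 254504682769533/430322476 ≈ 5.9143e+5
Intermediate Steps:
p = -19140 (p = (1/4)*(-76560) = -19140)
X = 752631 (X = -9 + 3*(125765 + 125115) = -9 + 3*250880 = -9 + 752640 = 752631)
C = 591416 (C = 7*84488 = 591416)
C + (p/X - 223451/(-98405 + 79537)) = 591416 + (-19140/752631 - 223451/(-98405 + 79537)) = 591416 + (-19140*1/752631 - 223451/(-18868)) = 591416 + (-580/22807 - 223451*(-1/18868)) = 591416 + (-580/22807 + 223451/18868) = 591416 + 5085303517/430322476 = 254504682769533/430322476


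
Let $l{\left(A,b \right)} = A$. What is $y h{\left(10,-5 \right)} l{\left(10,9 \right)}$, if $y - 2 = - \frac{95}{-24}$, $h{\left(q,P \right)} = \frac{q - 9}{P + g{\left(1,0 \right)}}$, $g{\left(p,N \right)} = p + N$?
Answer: $- \frac{715}{48} \approx -14.896$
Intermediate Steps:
$g{\left(p,N \right)} = N + p$
$h{\left(q,P \right)} = \frac{-9 + q}{1 + P}$ ($h{\left(q,P \right)} = \frac{q - 9}{P + \left(0 + 1\right)} = \frac{-9 + q}{P + 1} = \frac{-9 + q}{1 + P}$)
$y = \frac{143}{24}$ ($y = 2 - \frac{95}{-24} = 2 - - \frac{95}{24} = 2 + \frac{95}{24} = \frac{143}{24} \approx 5.9583$)
$y h{\left(10,-5 \right)} l{\left(10,9 \right)} = \frac{143 \frac{-9 + 10}{1 - 5}}{24} \cdot 10 = \frac{143 \frac{1}{-4} \cdot 1}{24} \cdot 10 = \frac{143 \left(\left(- \frac{1}{4}\right) 1\right)}{24} \cdot 10 = \frac{143}{24} \left(- \frac{1}{4}\right) 10 = \left(- \frac{143}{96}\right) 10 = - \frac{715}{48}$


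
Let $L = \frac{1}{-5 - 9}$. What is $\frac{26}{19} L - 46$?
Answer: $- \frac{6131}{133} \approx -46.098$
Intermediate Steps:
$L = - \frac{1}{14}$ ($L = \frac{1}{-14} = - \frac{1}{14} \approx -0.071429$)
$\frac{26}{19} L - 46 = \frac{26}{19} \left(- \frac{1}{14}\right) - 46 = - \frac{13}{133} - 46 = - \frac{6131}{133}$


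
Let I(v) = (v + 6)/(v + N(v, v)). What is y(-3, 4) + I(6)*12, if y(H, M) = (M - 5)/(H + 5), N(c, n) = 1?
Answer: 281/14 ≈ 20.071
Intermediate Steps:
y(H, M) = (-5 + M)/(5 + H)
I(v) = (6 + v)/(1 + v) (I(v) = (v + 6)/(v + 1) = (6 + v)/(1 + v))
y(-3, 4) + I(6)*12 = (-5 + 4)/(5 - 3) + ((6 + 6)/(1 + 6))*12 = -1/2 + (12/7)*12 = -1/2 + 144/7 = 281/14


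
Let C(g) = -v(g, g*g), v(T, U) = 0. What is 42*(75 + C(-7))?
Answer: 3150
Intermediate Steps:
C(g) = 0 (C(g) = -1*0 = 0)
42*(75 + C(-7)) = 42*(75 + 0) = 42*75 = 3150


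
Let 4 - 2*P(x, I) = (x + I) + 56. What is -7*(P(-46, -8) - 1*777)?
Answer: 5432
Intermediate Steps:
P(x, I) = -26 - I/2 - x/2 (P(x, I) = 2 - ((x + I) + 56)/2 = 2 - ((I + x) + 56)/2 = 2 - (56 + I + x)/2 = 2 + (-28 - I/2 - x/2) = -26 - I/2 - x/2)
-7*(P(-46, -8) - 1*777) = -7*((-26 - ½*(-8) - ½*(-46)) - 1*777) = -7*((-26 + 4 + 23) - 777) = -7*(1 - 777) = -7*(-776) = 5432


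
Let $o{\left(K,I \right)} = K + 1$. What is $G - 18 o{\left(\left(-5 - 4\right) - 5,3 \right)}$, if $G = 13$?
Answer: $247$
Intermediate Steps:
$o{\left(K,I \right)} = 1 + K$
$G - 18 o{\left(\left(-5 - 4\right) - 5,3 \right)} = 13 - 18 \left(1 - 14\right) = 13 - -234 = 13 + 234 = 247$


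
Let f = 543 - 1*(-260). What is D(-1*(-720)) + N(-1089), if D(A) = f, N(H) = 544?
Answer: 1347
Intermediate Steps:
f = 803 (f = 543 + 260 = 803)
D(A) = 803
D(-1*(-720)) + N(-1089) = 803 + 544 = 1347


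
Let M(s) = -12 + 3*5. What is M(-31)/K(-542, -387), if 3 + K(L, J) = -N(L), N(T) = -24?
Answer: 1/7 ≈ 0.14286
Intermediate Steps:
M(s) = 3 (M(s) = -12 + 15 = 3)
K(L, J) = 21 (K(L, J) = -3 - 1*(-24) = -3 + 24 = 21)
M(-31)/K(-542, -387) = 3/21 = 3*(1/21) = 1/7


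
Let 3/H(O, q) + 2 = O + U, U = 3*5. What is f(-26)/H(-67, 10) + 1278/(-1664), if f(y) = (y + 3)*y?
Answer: -8956287/832 ≈ -10765.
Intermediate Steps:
U = 15
H(O, q) = 3/(13 + O) (H(O, q) = 3/(-2 + (O + 15)) = 3/(-2 + (15 + O)) = 3/(13 + O))
f(y) = y*(3 + y) (f(y) = (3 + y)*y = y*(3 + y))
f(-26)/H(-67, 10) + 1278/(-1664) = (-26*(3 - 26))/((3/(13 - 67))) + 1278/(-1664) = (-26*(-23))/((3/(-54))) + 1278*(-1/1664) = 598/((3*(-1/54))) - 639/832 = 598/(-1/18) - 639/832 = 598*(-18) - 639/832 = -10764 - 639/832 = -8956287/832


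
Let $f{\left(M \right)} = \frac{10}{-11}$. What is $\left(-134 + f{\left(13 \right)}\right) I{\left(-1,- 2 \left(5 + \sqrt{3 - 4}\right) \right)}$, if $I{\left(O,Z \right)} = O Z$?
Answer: $- \frac{14840}{11} - \frac{2968 i}{11} \approx -1349.1 - 269.82 i$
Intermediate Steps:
$f{\left(M \right)} = - \frac{10}{11}$ ($f{\left(M \right)} = 10 \left(- \frac{1}{11}\right) = - \frac{10}{11}$)
$\left(-134 + f{\left(13 \right)}\right) I{\left(-1,- 2 \left(5 + \sqrt{3 - 4}\right) \right)} = \left(-134 - \frac{10}{11}\right) \left(- \left(-2\right) \left(5 + \sqrt{3 - 4}\right)\right) = - \frac{1484 \left(- \left(-2\right) \left(5 + \sqrt{-1}\right)\right)}{11} = - \frac{1484 \left(- \left(-2\right) \left(5 + i\right)\right)}{11} = - \frac{1484 \left(- (-10 - 2 i)\right)}{11} = - \frac{1484 \left(10 + 2 i\right)}{11} = - \frac{14840}{11} - \frac{2968 i}{11}$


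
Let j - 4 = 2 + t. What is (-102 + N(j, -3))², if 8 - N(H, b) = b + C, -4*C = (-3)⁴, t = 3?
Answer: 80089/16 ≈ 5005.6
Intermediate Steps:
j = 9 (j = 4 + (2 + 3) = 4 + 5 = 9)
C = -81/4 (C = -¼*(-3)⁴ = -¼*81 = -81/4 ≈ -20.250)
N(H, b) = 113/4 - b (N(H, b) = 8 - (b - 81/4) = 8 - (-81/4 + b) = 8 + (81/4 - b) = 113/4 - b)
(-102 + N(j, -3))² = (-102 + (113/4 - 1*(-3)))² = (-102 + (113/4 + 3))² = (-102 + 125/4)² = (-283/4)² = 80089/16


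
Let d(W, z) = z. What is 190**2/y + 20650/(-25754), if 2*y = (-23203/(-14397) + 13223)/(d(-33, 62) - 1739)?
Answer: -11224448127023575/1225856494859 ≈ -9156.4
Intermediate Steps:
y = -95197367/24143769 (y = ((-23203/(-14397) + 13223)/(62 - 1739))/2 = ((-23203*(-1/14397) + 13223)/(-1677))/2 = ((23203/14397 + 13223)*(-1/1677))/2 = ((190394734/14397)*(-1/1677))/2 = (1/2)*(-190394734/24143769) = -95197367/24143769 ≈ -3.9429)
190**2/y + 20650/(-25754) = 190**2/(-95197367/24143769) + 20650/(-25754) = 36100*(-24143769/95197367) + 20650*(-1/25754) = -871590060900/95197367 - 10325/12877 = -11224448127023575/1225856494859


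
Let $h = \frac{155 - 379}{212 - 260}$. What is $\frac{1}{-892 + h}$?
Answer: $- \frac{3}{2662} \approx -0.001127$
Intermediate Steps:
$h = \frac{14}{3}$ ($h = - \frac{224}{-48} = \left(-224\right) \left(- \frac{1}{48}\right) = \frac{14}{3} \approx 4.6667$)
$\frac{1}{-892 + h} = \frac{1}{-892 + \frac{14}{3}} = \frac{1}{- \frac{2662}{3}} = - \frac{3}{2662}$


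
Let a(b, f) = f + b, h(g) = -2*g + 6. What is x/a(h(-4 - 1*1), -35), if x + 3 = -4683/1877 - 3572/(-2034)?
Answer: 7137016/36269271 ≈ 0.19678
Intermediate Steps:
h(g) = 6 - 2*g
a(b, f) = b + f
x = -7137016/1908909 (x = -3 + (-4683/1877 - 3572/(-2034)) = -3 + (-4683*1/1877 - 3572*(-1/2034)) = -3 + (-4683/1877 + 1786/1017) = -3 - 1410289/1908909 = -7137016/1908909 ≈ -3.7388)
x/a(h(-4 - 1*1), -35) = -7137016/(1908909*((6 - 2*(-4 - 1*1)) - 35)) = -7137016/(1908909*((6 - 2*(-4 - 1)) - 35)) = -7137016/(1908909*((6 - 2*(-5)) - 35)) = -7137016/(1908909*((6 + 10) - 35)) = -7137016/(1908909*(16 - 35)) = -7137016/1908909/(-19) = -7137016/1908909*(-1/19) = 7137016/36269271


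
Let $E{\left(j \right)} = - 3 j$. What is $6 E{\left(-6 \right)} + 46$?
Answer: $154$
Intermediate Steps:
$6 E{\left(-6 \right)} + 46 = 6 \left(\left(-3\right) \left(-6\right)\right) + 46 = 6 \cdot 18 + 46 = 108 + 46 = 154$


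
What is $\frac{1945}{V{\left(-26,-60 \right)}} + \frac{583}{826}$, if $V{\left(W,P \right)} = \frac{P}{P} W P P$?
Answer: $\frac{5296223}{7731360} \approx 0.68503$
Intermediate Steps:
$V{\left(W,P \right)} = W P^{2}$ ($V{\left(W,P \right)} = 1 W P^{2} = W P^{2}$)
$\frac{1945}{V{\left(-26,-60 \right)}} + \frac{583}{826} = \frac{1945}{\left(-26\right) \left(-60\right)^{2}} + \frac{583}{826} = \frac{1945}{\left(-26\right) 3600} + 583 \cdot \frac{1}{826} = \frac{1945}{-93600} + \frac{583}{826} = 1945 \left(- \frac{1}{93600}\right) + \frac{583}{826} = - \frac{389}{18720} + \frac{583}{826} = \frac{5296223}{7731360}$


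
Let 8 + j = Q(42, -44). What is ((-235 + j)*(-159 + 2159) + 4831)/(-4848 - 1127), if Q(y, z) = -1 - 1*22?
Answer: 527169/5975 ≈ 88.229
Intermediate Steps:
Q(y, z) = -23 (Q(y, z) = -1 - 22 = -23)
j = -31 (j = -8 - 23 = -31)
((-235 + j)*(-159 + 2159) + 4831)/(-4848 - 1127) = ((-235 - 31)*(-159 + 2159) + 4831)/(-4848 - 1127) = (-266*2000 + 4831)/(-5975) = (-532000 + 4831)*(-1/5975) = -527169*(-1/5975) = 527169/5975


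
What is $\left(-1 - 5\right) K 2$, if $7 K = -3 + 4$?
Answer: $- \frac{12}{7} \approx -1.7143$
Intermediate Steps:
$K = \frac{1}{7}$ ($K = \frac{-3 + 4}{7} = \frac{1}{7} \cdot 1 = \frac{1}{7} \approx 0.14286$)
$\left(-1 - 5\right) K 2 = \left(-1 - 5\right) \frac{1}{7} \cdot 2 = \left(-6\right) \frac{1}{7} \cdot 2 = \left(- \frac{6}{7}\right) 2 = - \frac{12}{7}$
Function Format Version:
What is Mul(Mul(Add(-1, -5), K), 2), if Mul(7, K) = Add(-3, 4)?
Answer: Rational(-12, 7) ≈ -1.7143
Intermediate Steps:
K = Rational(1, 7) (K = Mul(Rational(1, 7), Add(-3, 4)) = Mul(Rational(1, 7), 1) = Rational(1, 7) ≈ 0.14286)
Mul(Mul(Add(-1, -5), K), 2) = Mul(Mul(Add(-1, -5), Rational(1, 7)), 2) = Mul(Mul(-6, Rational(1, 7)), 2) = Mul(Rational(-6, 7), 2) = Rational(-12, 7)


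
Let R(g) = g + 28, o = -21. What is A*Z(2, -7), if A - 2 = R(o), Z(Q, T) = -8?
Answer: -72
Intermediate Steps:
R(g) = 28 + g
A = 9 (A = 2 + (28 - 21) = 2 + 7 = 9)
A*Z(2, -7) = 9*(-8) = -72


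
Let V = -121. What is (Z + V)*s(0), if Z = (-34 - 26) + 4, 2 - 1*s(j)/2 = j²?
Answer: -708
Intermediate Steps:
s(j) = 4 - 2*j²
Z = -56 (Z = -60 + 4 = -56)
(Z + V)*s(0) = (-56 - 121)*(4 - 2*0²) = -177*(4 - 2*0) = -177*(4 + 0) = -177*4 = -708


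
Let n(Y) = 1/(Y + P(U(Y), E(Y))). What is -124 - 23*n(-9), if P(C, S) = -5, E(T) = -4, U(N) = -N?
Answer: -1713/14 ≈ -122.36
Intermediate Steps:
n(Y) = 1/(-5 + Y) (n(Y) = 1/(Y - 5) = 1/(-5 + Y))
-124 - 23*n(-9) = -124 - 23/(-5 - 9) = -124 - 23/(-14) = -124 - 23*(-1/14) = -124 + 23/14 = -1713/14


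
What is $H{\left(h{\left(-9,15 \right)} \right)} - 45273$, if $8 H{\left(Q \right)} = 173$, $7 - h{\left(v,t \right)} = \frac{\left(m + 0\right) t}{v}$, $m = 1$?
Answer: $- \frac{362011}{8} \approx -45251.0$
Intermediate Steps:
$h{\left(v,t \right)} = 7 - \frac{t}{v}$ ($h{\left(v,t \right)} = 7 - \frac{\left(1 + 0\right) t}{v} = 7 - \frac{1 t}{v} = 7 - \frac{t}{v}$)
$H{\left(Q \right)} = \frac{173}{8}$ ($H{\left(Q \right)} = \frac{1}{8} \cdot 173 = \frac{173}{8}$)
$H{\left(h{\left(-9,15 \right)} \right)} - 45273 = \frac{173}{8} - 45273 = - \frac{362011}{8}$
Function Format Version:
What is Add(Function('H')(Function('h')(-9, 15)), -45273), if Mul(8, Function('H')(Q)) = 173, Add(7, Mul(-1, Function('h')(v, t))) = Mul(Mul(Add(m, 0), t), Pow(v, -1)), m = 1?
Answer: Rational(-362011, 8) ≈ -45251.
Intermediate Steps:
Function('h')(v, t) = Add(7, Mul(-1, t, Pow(v, -1))) (Function('h')(v, t) = Add(7, Mul(-1, Mul(Mul(Add(1, 0), t), Pow(v, -1)))) = Add(7, Mul(-1, Mul(Mul(1, t), Pow(v, -1)))) = Add(7, Mul(-1, Mul(t, Pow(v, -1)))) = Add(7, Mul(-1, t, Pow(v, -1))))
Function('H')(Q) = Rational(173, 8) (Function('H')(Q) = Mul(Rational(1, 8), 173) = Rational(173, 8))
Add(Function('H')(Function('h')(-9, 15)), -45273) = Add(Rational(173, 8), -45273) = Rational(-362011, 8)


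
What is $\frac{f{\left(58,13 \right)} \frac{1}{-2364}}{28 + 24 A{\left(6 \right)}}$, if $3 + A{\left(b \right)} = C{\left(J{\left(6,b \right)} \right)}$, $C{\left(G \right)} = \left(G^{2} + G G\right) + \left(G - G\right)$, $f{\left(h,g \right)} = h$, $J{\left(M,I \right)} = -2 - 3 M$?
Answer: $- \frac{29}{22642392} \approx -1.2808 \cdot 10^{-6}$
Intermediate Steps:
$C{\left(G \right)} = 2 G^{2}$ ($C{\left(G \right)} = \left(G^{2} + G^{2}\right) + 0 = 2 G^{2} + 0 = 2 G^{2}$)
$A{\left(b \right)} = 797$ ($A{\left(b \right)} = -3 + 2 \left(-2 - 18\right)^{2} = -3 + 2 \left(-20\right)^{2} = -3 + 2 \cdot 400 = -3 + 800 = 797$)
$\frac{f{\left(58,13 \right)} \frac{1}{-2364}}{28 + 24 A{\left(6 \right)}} = \frac{58 \frac{1}{-2364}}{28 + 24 \cdot 797} = \frac{58 \left(- \frac{1}{2364}\right)}{28 + 19128} = - \frac{29}{1182 \cdot 19156} = \left(- \frac{29}{1182}\right) \frac{1}{19156} = - \frac{29}{22642392}$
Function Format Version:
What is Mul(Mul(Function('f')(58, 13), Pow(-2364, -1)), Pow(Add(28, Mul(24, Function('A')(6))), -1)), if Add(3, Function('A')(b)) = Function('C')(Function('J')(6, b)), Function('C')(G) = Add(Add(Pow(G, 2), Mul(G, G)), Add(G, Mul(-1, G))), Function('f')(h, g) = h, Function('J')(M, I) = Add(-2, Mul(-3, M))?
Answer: Rational(-29, 22642392) ≈ -1.2808e-6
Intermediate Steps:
Function('C')(G) = Mul(2, Pow(G, 2)) (Function('C')(G) = Add(Add(Pow(G, 2), Pow(G, 2)), 0) = Add(Mul(2, Pow(G, 2)), 0) = Mul(2, Pow(G, 2)))
Function('A')(b) = 797 (Function('A')(b) = Add(-3, Mul(2, Pow(Add(-2, Mul(-3, 6)), 2))) = Add(-3, Mul(2, Pow(Add(-2, -18), 2))) = Add(-3, Mul(2, Pow(-20, 2))) = Add(-3, Mul(2, 400)) = Add(-3, 800) = 797)
Mul(Mul(Function('f')(58, 13), Pow(-2364, -1)), Pow(Add(28, Mul(24, Function('A')(6))), -1)) = Mul(Mul(58, Pow(-2364, -1)), Pow(Add(28, Mul(24, 797)), -1)) = Mul(Mul(58, Rational(-1, 2364)), Pow(Add(28, 19128), -1)) = Mul(Rational(-29, 1182), Pow(19156, -1)) = Mul(Rational(-29, 1182), Rational(1, 19156)) = Rational(-29, 22642392)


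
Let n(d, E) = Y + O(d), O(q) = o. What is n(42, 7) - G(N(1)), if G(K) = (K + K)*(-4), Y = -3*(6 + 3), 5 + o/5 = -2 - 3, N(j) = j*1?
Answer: -69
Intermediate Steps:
N(j) = j
o = -50 (o = -25 + 5*(-2 - 3) = -25 + 5*(-5) = -25 - 25 = -50)
O(q) = -50
Y = -27 (Y = -3*9 = -27)
n(d, E) = -77 (n(d, E) = -27 - 50 = -77)
G(K) = -8*K (G(K) = (2*K)*(-4) = -8*K)
n(42, 7) - G(N(1)) = -77 - (-8) = -77 - 1*(-8) = -77 + 8 = -69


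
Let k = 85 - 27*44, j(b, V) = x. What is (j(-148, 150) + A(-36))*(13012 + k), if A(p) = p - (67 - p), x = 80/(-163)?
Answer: -270774933/163 ≈ -1.6612e+6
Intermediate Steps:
x = -80/163 (x = 80*(-1/163) = -80/163 ≈ -0.49080)
j(b, V) = -80/163
k = -1103 (k = 85 - 1188 = -1103)
A(p) = -67 + 2*p (A(p) = p + (-67 + p) = -67 + 2*p)
(j(-148, 150) + A(-36))*(13012 + k) = (-80/163 + (-67 + 2*(-36)))*(13012 - 1103) = (-80/163 + (-67 - 72))*11909 = (-80/163 - 139)*11909 = -22737/163*11909 = -270774933/163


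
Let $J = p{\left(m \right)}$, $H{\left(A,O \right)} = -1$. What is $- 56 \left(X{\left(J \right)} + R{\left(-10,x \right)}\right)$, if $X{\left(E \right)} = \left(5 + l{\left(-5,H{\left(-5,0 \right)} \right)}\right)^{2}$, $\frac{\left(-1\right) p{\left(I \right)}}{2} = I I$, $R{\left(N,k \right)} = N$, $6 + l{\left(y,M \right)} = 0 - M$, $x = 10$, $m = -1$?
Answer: $560$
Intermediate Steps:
$l{\left(y,M \right)} = -6 - M$ ($l{\left(y,M \right)} = -6 + \left(0 - M\right) = -6 - M$)
$p{\left(I \right)} = - 2 I^{2}$ ($p{\left(I \right)} = - 2 I I = - 2 I^{2}$)
$J = -2$ ($J = - 2 \left(-1\right)^{2} = \left(-2\right) 1 = -2$)
$X{\left(E \right)} = 0$ ($X{\left(E \right)} = \left(5 - 5\right)^{2} = 0^{2} = 0$)
$- 56 \left(X{\left(J \right)} + R{\left(-10,x \right)}\right) = - 56 \left(0 - 10\right) = \left(-56\right) \left(-10\right) = 560$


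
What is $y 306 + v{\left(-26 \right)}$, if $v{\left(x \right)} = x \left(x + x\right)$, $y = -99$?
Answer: $-28942$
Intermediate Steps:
$v{\left(x \right)} = 2 x^{2}$ ($v{\left(x \right)} = x 2 x = 2 x^{2}$)
$y 306 + v{\left(-26 \right)} = \left(-99\right) 306 + 2 \left(-26\right)^{2} = -30294 + 2 \cdot 676 = -30294 + 1352 = -28942$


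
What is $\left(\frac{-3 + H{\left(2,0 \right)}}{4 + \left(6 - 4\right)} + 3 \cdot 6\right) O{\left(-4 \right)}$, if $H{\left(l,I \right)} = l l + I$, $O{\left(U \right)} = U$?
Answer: $- \frac{218}{3} \approx -72.667$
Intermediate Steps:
$H{\left(l,I \right)} = I + l^{2}$ ($H{\left(l,I \right)} = l^{2} + I = I + l^{2}$)
$\left(\frac{-3 + H{\left(2,0 \right)}}{4 + \left(6 - 4\right)} + 3 \cdot 6\right) O{\left(-4 \right)} = \left(\frac{-3 + \left(0 + 2^{2}\right)}{4 + \left(6 - 4\right)} + 3 \cdot 6\right) \left(-4\right) = \left(\frac{-3 + \left(0 + 4\right)}{4 + \left(6 - 4\right)} + 18\right) \left(-4\right) = \left(\frac{-3 + 4}{4 + 2} + 18\right) \left(-4\right) = \left(1 \cdot \frac{1}{6} + 18\right) \left(-4\right) = \left(\frac{1}{6} + 18\right) \left(-4\right) = \frac{109}{6} \left(-4\right) = - \frac{218}{3}$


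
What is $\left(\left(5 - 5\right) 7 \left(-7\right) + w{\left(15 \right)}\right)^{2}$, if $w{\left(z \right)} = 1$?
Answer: $1$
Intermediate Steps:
$\left(\left(5 - 5\right) 7 \left(-7\right) + w{\left(15 \right)}\right)^{2} = \left(\left(5 - 5\right) 7 \left(-7\right) + 1\right)^{2} = \left(0 \cdot 7 \left(-7\right) + 1\right)^{2} = \left(0 \left(-7\right) + 1\right)^{2} = \left(0 + 1\right)^{2} = 1^{2} = 1$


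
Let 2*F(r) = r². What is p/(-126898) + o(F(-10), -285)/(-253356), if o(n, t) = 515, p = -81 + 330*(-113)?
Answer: 4701407303/16075184844 ≈ 0.29246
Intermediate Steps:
p = -37371 (p = -81 - 37290 = -37371)
F(r) = r²/2
p/(-126898) + o(F(-10), -285)/(-253356) = -37371/(-126898) + 515/(-253356) = -37371*(-1/126898) + 515*(-1/253356) = 37371/126898 - 515/253356 = 4701407303/16075184844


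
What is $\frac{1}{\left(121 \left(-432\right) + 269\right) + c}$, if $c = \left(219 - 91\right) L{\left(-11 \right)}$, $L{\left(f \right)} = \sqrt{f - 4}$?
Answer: $- \frac{52003}{2704557769} - \frac{128 i \sqrt{15}}{2704557769} \approx -1.9228 \cdot 10^{-5} - 1.833 \cdot 10^{-7} i$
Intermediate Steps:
$L{\left(f \right)} = \sqrt{-4 + f}$
$c = 128 i \sqrt{15}$ ($c = \left(219 - 91\right) \sqrt{-4 - 11} = 128 \sqrt{-15} = 128 i \sqrt{15} \approx 495.74 i$)
$\frac{1}{\left(121 \left(-432\right) + 269\right) + c} = \frac{1}{\left(121 \left(-432\right) + 269\right) + 128 i \sqrt{15}} = \frac{1}{\left(-52272 + 269\right) + 128 i \sqrt{15}} = \frac{1}{-52003 + 128 i \sqrt{15}}$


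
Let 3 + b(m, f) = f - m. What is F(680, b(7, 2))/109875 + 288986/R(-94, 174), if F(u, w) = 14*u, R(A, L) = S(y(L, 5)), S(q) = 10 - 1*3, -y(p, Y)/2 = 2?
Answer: 6350480678/153825 ≈ 41284.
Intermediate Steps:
y(p, Y) = -4 (y(p, Y) = -2*2 = -4)
b(m, f) = -3 + f - m (b(m, f) = -3 + (f - m) = -3 + f - m)
S(q) = 7 (S(q) = 10 - 3 = 7)
R(A, L) = 7
F(680, b(7, 2))/109875 + 288986/R(-94, 174) = (14*680)/109875 + 288986/7 = 9520*(1/109875) + 288986*(1/7) = 1904/21975 + 288986/7 = 6350480678/153825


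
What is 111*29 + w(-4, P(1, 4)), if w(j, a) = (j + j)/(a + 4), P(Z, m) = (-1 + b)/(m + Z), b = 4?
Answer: 73997/23 ≈ 3217.3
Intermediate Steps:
P(Z, m) = 3/(Z + m) (P(Z, m) = (-1 + 4)/(m + Z) = 3/(Z + m))
w(j, a) = 2*j/(4 + a) (w(j, a) = (2*j)/(4 + a) = 2*j/(4 + a))
111*29 + w(-4, P(1, 4)) = 111*29 + 2*(-4)/(4 + 3/(1 + 4)) = 3219 + 2*(-4)/(4 + 3/5) = 3219 + 2*(-4)/(23/5) = 3219 + 2*(-4)*(5/23) = 3219 - 40/23 = 73997/23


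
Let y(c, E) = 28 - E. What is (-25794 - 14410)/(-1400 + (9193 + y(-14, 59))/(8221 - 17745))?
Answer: 191451448/6671381 ≈ 28.697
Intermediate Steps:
(-25794 - 14410)/(-1400 + (9193 + y(-14, 59))/(8221 - 17745)) = (-25794 - 14410)/(-1400 + (9193 + (28 - 1*59))/(8221 - 17745)) = -40204/(-1400 + (9193 + (28 - 59))/(-9524)) = -40204/(-1400 + (9193 - 31)*(-1/9524)) = -40204/(-1400 + 9162*(-1/9524)) = -40204/(-1400 - 4581/4762) = -40204/(-6671381/4762) = -40204*(-4762/6671381) = 191451448/6671381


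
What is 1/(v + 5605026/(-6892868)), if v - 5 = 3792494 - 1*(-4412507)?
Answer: 3446434/28278008846091 ≈ 1.2188e-7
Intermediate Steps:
v = 8205006 (v = 5 + (3792494 - 1*(-4412507)) = 5 + (3792494 + 4412507) = 5 + 8205001 = 8205006)
1/(v + 5605026/(-6892868)) = 1/(8205006 + 5605026/(-6892868)) = 1/(8205006 + 5605026*(-1/6892868)) = 1/(8205006 - 2802513/3446434) = 1/(28278008846091/3446434) = 3446434/28278008846091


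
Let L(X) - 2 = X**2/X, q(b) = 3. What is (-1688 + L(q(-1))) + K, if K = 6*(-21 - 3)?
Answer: -1827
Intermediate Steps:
L(X) = 2 + X (L(X) = 2 + X**2/X = 2 + X)
K = -144 (K = 6*(-24) = -144)
(-1688 + L(q(-1))) + K = (-1688 + (2 + 3)) - 144 = (-1688 + 5) - 144 = -1683 - 144 = -1827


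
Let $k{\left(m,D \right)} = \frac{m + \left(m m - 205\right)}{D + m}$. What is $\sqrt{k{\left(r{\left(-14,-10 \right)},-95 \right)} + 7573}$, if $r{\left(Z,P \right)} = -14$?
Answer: $\frac{6 \sqrt{2499370}}{109} \approx 87.024$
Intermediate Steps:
$k{\left(m,D \right)} = \frac{-205 + m + m^{2}}{D + m}$ ($k{\left(m,D \right)} = \frac{m + \left(m^{2} - 205\right)}{D + m} = \frac{m + \left(-205 + m^{2}\right)}{D + m} = \frac{-205 + m + m^{2}}{D + m}$)
$\sqrt{k{\left(r{\left(-14,-10 \right)},-95 \right)} + 7573} = \sqrt{\frac{-205 - 14 + \left(-14\right)^{2}}{-95 - 14} + 7573} = \sqrt{\frac{-205 - 14 + 196}{-109} + 7573} = \sqrt{\left(- \frac{1}{109}\right) \left(-23\right) + 7573} = \sqrt{\frac{23}{109} + 7573} = \sqrt{\frac{825480}{109}} = \frac{6 \sqrt{2499370}}{109}$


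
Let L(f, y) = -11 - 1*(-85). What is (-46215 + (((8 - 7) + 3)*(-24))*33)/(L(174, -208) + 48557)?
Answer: -49383/48631 ≈ -1.0155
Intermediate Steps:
L(f, y) = 74 (L(f, y) = -11 + 85 = 74)
(-46215 + (((8 - 7) + 3)*(-24))*33)/(L(174, -208) + 48557) = (-46215 + (((8 - 7) + 3)*(-24))*33)/(74 + 48557) = (-46215 + ((1 + 3)*(-24))*33)/48631 = (-46215 + (4*(-24))*33)*(1/48631) = (-46215 - 96*33)*(1/48631) = (-46215 - 3168)*(1/48631) = -49383*1/48631 = -49383/48631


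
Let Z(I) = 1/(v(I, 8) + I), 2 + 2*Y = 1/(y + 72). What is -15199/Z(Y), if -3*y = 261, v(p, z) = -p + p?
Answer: 471169/30 ≈ 15706.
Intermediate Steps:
v(p, z) = 0
y = -87 (y = -⅓*261 = -87)
Y = -31/30 (Y = -1 + 1/(2*(-87 + 72)) = -1 + (½)/(-15) = -1 + (½)*(-1/15) = -1 - 1/30 = -31/30 ≈ -1.0333)
Z(I) = 1/I (Z(I) = 1/(0 + I) = 1/I)
-15199/Z(Y) = -15199/(1/(-31/30)) = -15199/(-30/31) = -15199*(-31/30) = 471169/30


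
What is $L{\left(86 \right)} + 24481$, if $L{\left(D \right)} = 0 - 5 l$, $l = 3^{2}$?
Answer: $24436$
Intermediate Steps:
$l = 9$
$L{\left(D \right)} = -45$ ($L{\left(D \right)} = 0 - 45 = -45$)
$L{\left(86 \right)} + 24481 = -45 + 24481 = 24436$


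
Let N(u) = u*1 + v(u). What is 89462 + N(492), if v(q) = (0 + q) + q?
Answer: 90938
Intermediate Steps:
v(q) = 2*q (v(q) = q + q = 2*q)
N(u) = 3*u (N(u) = u*1 + 2*u = u + 2*u = 3*u)
89462 + N(492) = 89462 + 3*492 = 89462 + 1476 = 90938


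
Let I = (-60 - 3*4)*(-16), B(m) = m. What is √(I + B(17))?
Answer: √1169 ≈ 34.191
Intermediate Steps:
I = 1152 (I = (-60 - 12)*(-16) = -72*(-16) = 1152)
√(I + B(17)) = √(1152 + 17) = √1169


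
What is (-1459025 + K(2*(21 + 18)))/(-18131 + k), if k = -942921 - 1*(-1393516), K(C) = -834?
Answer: -1459859/432464 ≈ -3.3757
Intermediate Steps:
k = 450595 (k = -942921 + 1393516 = 450595)
(-1459025 + K(2*(21 + 18)))/(-18131 + k) = (-1459025 - 834)/(-18131 + 450595) = -1459859/432464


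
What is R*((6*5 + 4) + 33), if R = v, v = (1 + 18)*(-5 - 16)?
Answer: -26733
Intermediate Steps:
v = -399 (v = 19*(-21) = -399)
R = -399
R*((6*5 + 4) + 33) = -399*((6*5 + 4) + 33) = -399*((30 + 4) + 33) = -399*(34 + 33) = -399*67 = -26733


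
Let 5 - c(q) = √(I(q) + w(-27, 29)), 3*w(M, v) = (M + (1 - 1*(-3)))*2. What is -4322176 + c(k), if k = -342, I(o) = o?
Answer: -4322171 - 4*I*√201/3 ≈ -4.3222e+6 - 18.903*I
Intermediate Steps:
w(M, v) = 8/3 + 2*M/3 (w(M, v) = ((M + (1 - 1*(-3)))*2)/3 = ((M + (1 + 3))*2)/3 = ((M + 4)*2)/3 = ((4 + M)*2)/3 = (8 + 2*M)/3 = 8/3 + 2*M/3)
c(q) = 5 - √(-46/3 + q) (c(q) = 5 - √(q + (8/3 + (⅔)*(-27))) = 5 - √(q + (8/3 - 18)) = 5 - √(q - 46/3) = 5 - √(-46/3 + q))
-4322176 + c(k) = -4322176 + (5 - √(-138 + 9*(-342))/3) = -4322176 + (5 - √(-138 - 3078)/3) = -4322176 + (5 - 4*I*√201/3) = -4322171 - 4*I*√201/3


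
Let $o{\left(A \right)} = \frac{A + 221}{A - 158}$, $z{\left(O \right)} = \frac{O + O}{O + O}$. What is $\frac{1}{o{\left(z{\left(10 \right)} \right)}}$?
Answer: $- \frac{157}{222} \approx -0.70721$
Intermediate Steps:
$z{\left(O \right)} = 1$ ($z{\left(O \right)} = \frac{2 O}{2 O} = 2 O \frac{1}{2 O} = 1$)
$o{\left(A \right)} = \frac{221 + A}{-158 + A}$
$\frac{1}{o{\left(z{\left(10 \right)} \right)}} = \frac{1}{\frac{1}{-158 + 1} \left(221 + 1\right)} = \frac{1}{\frac{1}{-157} \cdot 222} = \frac{1}{\left(- \frac{1}{157}\right) 222} = \frac{1}{- \frac{222}{157}} = - \frac{157}{222}$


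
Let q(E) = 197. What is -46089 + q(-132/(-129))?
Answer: -45892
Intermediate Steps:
-46089 + q(-132/(-129)) = -46089 + 197 = -45892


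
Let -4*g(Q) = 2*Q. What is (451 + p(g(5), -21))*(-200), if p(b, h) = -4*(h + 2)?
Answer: -105400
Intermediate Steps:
g(Q) = -Q/2
p(b, h) = -8 - 4*h (p(b, h) = -4*(2 + h) = -8 - 4*h)
(451 + p(g(5), -21))*(-200) = (451 + (-8 - 4*(-21)))*(-200) = (451 + (-8 + 84))*(-200) = (451 + 76)*(-200) = 527*(-200) = -105400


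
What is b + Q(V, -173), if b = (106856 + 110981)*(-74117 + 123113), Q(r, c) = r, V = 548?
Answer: 10673142200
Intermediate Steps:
b = 10673141652 (b = 217837*48996 = 10673141652)
b + Q(V, -173) = 10673141652 + 548 = 10673142200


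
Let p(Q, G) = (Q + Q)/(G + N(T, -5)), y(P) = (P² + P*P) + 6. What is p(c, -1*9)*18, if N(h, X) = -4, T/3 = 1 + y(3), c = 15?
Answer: -540/13 ≈ -41.538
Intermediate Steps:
y(P) = 6 + 2*P² (y(P) = (P² + P²) + 6 = 2*P² + 6 = 6 + 2*P²)
T = 75 (T = 3*(1 + (6 + 2*3²)) = 3*(1 + (6 + 2*9)) = 3*(1 + (6 + 18)) = 3*(1 + 24) = 3*25 = 75)
p(Q, G) = 2*Q/(-4 + G) (p(Q, G) = (Q + Q)/(G - 4) = (2*Q)/(-4 + G) = 2*Q/(-4 + G))
p(c, -1*9)*18 = (2*15/(-4 - 1*9))*18 = (2*15/(-4 - 9))*18 = (2*15/(-13))*18 = (2*15*(-1/13))*18 = -30/13*18 = -540/13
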